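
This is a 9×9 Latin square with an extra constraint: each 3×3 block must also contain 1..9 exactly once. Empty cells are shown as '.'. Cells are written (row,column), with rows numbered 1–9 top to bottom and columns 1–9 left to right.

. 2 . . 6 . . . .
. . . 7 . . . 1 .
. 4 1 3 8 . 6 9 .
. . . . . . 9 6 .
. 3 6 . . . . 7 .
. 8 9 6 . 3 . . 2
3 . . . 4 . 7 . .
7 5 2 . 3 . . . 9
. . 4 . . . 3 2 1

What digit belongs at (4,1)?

2

(3,1) = 5 (sole candidate).
(3,6) = 2 (sole candidate).
(3,9) = 7 (sole candidate).
(7,3) = 8 (sole candidate).
(7,8) = 5 (sole candidate).
(7,9) = 6 (sole candidate).
(2,3) = 3 (sole candidate).
(6,8) = 4 (sole candidate).
(8,8) = 8 (sole candidate).
(1,3) = 7 (sole candidate).
(1,8) = 3 (sole candidate).
(4,3) = 5 (sole candidate).
(6,1) = 1 (sole candidate).
(6,7) = 5 (sole candidate).
(8,4) = 1 (sole candidate).
(8,6) = 6 (sole candidate).
(8,7) = 4 (sole candidate).
(1,7) = 8 (sole candidate).
(2,7) = 2 (sole candidate).
(4,2) = 7 (sole candidate).
(5,7) = 1 (sole candidate).
(5,9) = 8 (sole candidate).
(6,5) = 7 (sole candidate).
(7,6) = 9 (sole candidate).
(9,5) = 5 (sole candidate).
(1,1) = 9 (sole candidate).
(2,2) = 6 (sole candidate).
(2,5) = 9 (sole candidate).
(4,9) = 3 (sole candidate).
(5,5) = 2 (sole candidate).
(7,2) = 1 (sole candidate).
(7,4) = 2 (sole candidate).
(9,1) = 6 (sole candidate).
(9,2) = 9 (sole candidate).
(9,4) = 8 (sole candidate).
(9,6) = 7 (sole candidate).
(2,1) = 8 (sole candidate).
(4,4) = 4 (sole candidate).
(4,5) = 1 (sole candidate).
(4,6) = 8 (sole candidate).
(5,1) = 4 (sole candidate).
(5,6) = 5 (sole candidate).
(1,4) = 5 (sole candidate).
(1,9) = 4 (sole candidate).
(2,6) = 4 (sole candidate).
(2,9) = 5 (sole candidate).
(4,1) = 2: row 4 has {1,3,4,5,6,7,8,9}; col 1 has {1,3,4,5,6,7,8,9}; box has {1,3,4,5,6,7,8,9} → only 2 remains.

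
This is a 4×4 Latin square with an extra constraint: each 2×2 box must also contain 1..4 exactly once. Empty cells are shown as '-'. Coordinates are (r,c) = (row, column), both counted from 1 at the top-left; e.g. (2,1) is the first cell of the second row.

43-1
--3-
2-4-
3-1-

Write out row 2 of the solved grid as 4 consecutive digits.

1234

(1,3) = 2 (sole candidate).
(2,1) = 1: row 2 has {3}; col 1 has {2,3,4}; box has {3,4} → only 1 remains.
(2,2) = 2: row 2 has {1,3}; col 2 has {3}; box has {1,3,4} → only 2 remains.
(2,4) = 4: row 2 has {1,2,3}; col 4 has {1}; box has {1,2,3} → only 4 remains.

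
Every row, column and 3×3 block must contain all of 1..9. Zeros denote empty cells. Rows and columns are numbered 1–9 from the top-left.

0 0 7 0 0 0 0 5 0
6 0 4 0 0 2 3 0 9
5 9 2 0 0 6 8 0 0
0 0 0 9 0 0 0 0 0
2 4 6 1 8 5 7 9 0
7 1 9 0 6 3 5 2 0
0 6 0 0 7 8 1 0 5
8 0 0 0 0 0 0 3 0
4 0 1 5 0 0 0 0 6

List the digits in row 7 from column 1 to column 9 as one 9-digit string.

row 2, column 2 = 8 (sole candidate).
row 2, column 4 = 7 (sole candidate).
row 2, column 8 = 1 (sole candidate).
row 4, column 1 = 3 (sole candidate).
row 4, column 2 = 5 (sole candidate).
row 4, column 3 = 8 (sole candidate).
row 5, column 9 = 3 (sole candidate).
row 6, column 4 = 4 (sole candidate).
row 6, column 9 = 8 (sole candidate).
row 7, column 1 = 9: row 7 has {1,5,6,7,8}; col 1 has {2,3,4,5,6,7,8}; box has {1,4,6,8} → only 9 remains.
row 7, column 3 = 3: row 7 has {1,5,6,7,8,9}; col 3 has {1,2,4,6,7,8,9}; box has {1,4,6,8,9} → only 3 remains.
row 7, column 4 = 2: row 7 has {1,3,5,6,7,8,9}; col 4 has {1,4,5,7,9}; box has {5,7,8} → only 2 remains.
row 7, column 8 = 4: row 7 has {1,2,3,5,6,7,8,9}; col 8 has {1,2,3,5,9}; box has {1,3,5,6} → only 4 remains.

963278145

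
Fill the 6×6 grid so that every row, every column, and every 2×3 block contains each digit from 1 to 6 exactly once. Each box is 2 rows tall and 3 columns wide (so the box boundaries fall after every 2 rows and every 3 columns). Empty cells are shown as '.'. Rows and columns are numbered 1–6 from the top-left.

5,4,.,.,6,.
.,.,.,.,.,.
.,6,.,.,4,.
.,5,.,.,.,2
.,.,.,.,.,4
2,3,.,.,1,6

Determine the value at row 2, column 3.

6

row 4, column 5 = 3 (sole candidate).
row 5, column 2 = 1 (sole candidate).
row 6, column 4 = 5 (sole candidate).
row 2, column 2 = 2 (sole candidate).
row 2, column 5 = 5 (sole candidate).
row 3, column 4 = 1 (sole candidate).
row 3, column 6 = 5 (sole candidate).
row 4, column 4 = 6 (sole candidate).
row 5, column 1 = 6 (sole candidate).
row 5, column 3 = 5 (sole candidate).
row 5, column 5 = 2 (sole candidate).
row 6, column 3 = 4 (sole candidate).
row 3, column 1 = 3 (sole candidate).
row 3, column 3 = 2 (sole candidate).
row 4, column 3 = 1 (sole candidate).
row 5, column 4 = 3 (sole candidate).
row 1, column 3 = 3 (sole candidate).
row 1, column 4 = 2 (sole candidate).
row 1, column 6 = 1 (sole candidate).
row 2, column 1 = 1 (sole candidate).
row 2, column 3 = 6: row 2 has {1,2,5}; col 3 has {1,2,3,4,5}; box has {1,2,3,4,5} → only 6 remains.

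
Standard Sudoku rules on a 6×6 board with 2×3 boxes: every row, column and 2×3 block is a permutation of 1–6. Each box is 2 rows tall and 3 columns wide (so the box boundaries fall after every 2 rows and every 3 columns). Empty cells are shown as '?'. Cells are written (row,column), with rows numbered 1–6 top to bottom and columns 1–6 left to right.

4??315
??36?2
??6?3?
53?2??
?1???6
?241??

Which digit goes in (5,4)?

(1,2) = 6: row 1 has {1,3,4,5}; col 2 has {1,2,3}; box has {3,4} → only 6 remains.
(1,3) = 2: row 1 has {1,3,4,5,6}; col 3 has {3,4,6}; box has {3,4,6} → only 2 remains.
(2,1) = 1: row 2 has {2,3,6}; col 1 has {4,5}; box has {2,3,4,6} → only 1 remains.
(2,2) = 5: row 2 has {1,2,3,6}; col 2 has {1,2,3,6}; box has {1,2,3,4,6} → only 5 remains.
(2,5) = 4: row 2 has {1,2,3,5,6}; col 5 has {1,3}; box has {1,2,3,5,6} → only 4 remains.
(3,1) = 2: row 3 has {3,6}; col 1 has {1,4,5}; box has {3,5,6} → only 2 remains.
(3,2) = 4: row 3 has {2,3,6}; col 2 has {1,2,3,5,6}; box has {2,3,5,6} → only 4 remains.
(3,4) = 5: row 3 has {2,3,4,6}; col 4 has {1,2,3,6}; box has {2,3} → only 5 remains.
(3,6) = 1: row 3 has {2,3,4,5,6}; col 6 has {2,5,6}; box has {2,3,5} → only 1 remains.
(4,3) = 1: row 4 has {2,3,5}; col 3 has {2,3,4,6}; box has {2,3,4,5,6} → only 1 remains.
(4,5) = 6: row 4 has {1,2,3,5}; col 5 has {1,3,4}; box has {1,2,3,5} → only 6 remains.
(4,6) = 4: row 4 has {1,2,3,5,6}; col 6 has {1,2,5,6}; box has {1,2,3,5,6} → only 4 remains.
(5,1) = 3: row 5 has {1,6}; col 1 has {1,2,4,5}; box has {1,2,4} → only 3 remains.
(5,3) = 5: row 5 has {1,3,6}; col 3 has {1,2,3,4,6}; box has {1,2,3,4} → only 5 remains.
(5,4) = 4: row 5 has {1,3,5,6}; col 4 has {1,2,3,5,6}; box has {1,6} → only 4 remains.

4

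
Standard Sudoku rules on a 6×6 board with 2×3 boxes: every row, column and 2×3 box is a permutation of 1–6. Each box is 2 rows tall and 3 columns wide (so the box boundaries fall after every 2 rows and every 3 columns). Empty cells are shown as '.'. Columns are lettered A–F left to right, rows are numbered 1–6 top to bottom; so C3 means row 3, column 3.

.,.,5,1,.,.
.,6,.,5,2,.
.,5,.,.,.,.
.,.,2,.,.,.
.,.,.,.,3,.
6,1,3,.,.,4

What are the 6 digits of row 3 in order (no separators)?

356412

F2 = 3: row 2 has {2,5,6}; col 6 has {4}; box has {1,2,5} → only 3 remains.
C5 = 4: row 5 has {3}; col 3 has {2,3,5}; box has {1,3,6} → only 4 remains.
D6 = 2: row 6 has {1,3,4,6}; col 4 has {1,5}; box has {3,4} → only 2 remains.
E6 = 5: row 6 has {1,2,3,4,6}; col 5 has {2,3}; box has {2,3,4} → only 5 remains.
F1 = 6: row 1 has {1,5}; col 6 has {3,4}; box has {1,2,3,5} → only 6 remains.
C2 = 1: row 2 has {2,3,5,6}; col 3 has {2,3,4,5}; box has {5,6} → only 1 remains.
C3 = 6: row 3 has {5}; col 3 has {1,2,3,4,5}; box has {2,5} → only 6 remains.
B5 = 2: row 5 has {3,4}; col 2 has {1,5,6}; box has {1,3,4,6} → only 2 remains.
D5 = 6: row 5 has {2,3,4}; col 4 has {1,2,5}; box has {2,3,4,5} → only 6 remains.
F5 = 1: row 5 has {2,3,4,6}; col 6 has {3,4,6}; box has {2,3,4,5,6} → only 1 remains.
E1 = 4: row 1 has {1,5,6}; col 5 has {2,3,5}; box has {1,2,3,5,6} → only 4 remains.
A2 = 4: row 2 has {1,2,3,5,6}; col 1 has {6}; box has {1,5,6} → only 4 remains.
E3 = 1: row 3 has {5,6}; col 5 has {2,3,4,5}; box has {} → only 1 remains.
F3 = 2: row 3 has {1,5,6}; col 6 has {1,3,4,6}; box has {1} → only 2 remains.
E4 = 6: row 4 has {2}; col 5 has {1,2,3,4,5}; box has {1,2} → only 6 remains.
F4 = 5: row 4 has {2,6}; col 6 has {1,2,3,4,6}; box has {1,2,6} → only 5 remains.
A5 = 5: row 5 has {1,2,3,4,6}; col 1 has {4,6}; box has {1,2,3,4,6} → only 5 remains.
B1 = 3: row 1 has {1,4,5,6}; col 2 has {1,2,5,6}; box has {1,4,5,6} → only 3 remains.
A3 = 3: row 3 has {1,2,5,6}; col 1 has {4,5,6}; box has {2,5,6} → only 3 remains.
D3 = 4: row 3 has {1,2,3,5,6}; col 4 has {1,2,5,6}; box has {1,2,5,6} → only 4 remains.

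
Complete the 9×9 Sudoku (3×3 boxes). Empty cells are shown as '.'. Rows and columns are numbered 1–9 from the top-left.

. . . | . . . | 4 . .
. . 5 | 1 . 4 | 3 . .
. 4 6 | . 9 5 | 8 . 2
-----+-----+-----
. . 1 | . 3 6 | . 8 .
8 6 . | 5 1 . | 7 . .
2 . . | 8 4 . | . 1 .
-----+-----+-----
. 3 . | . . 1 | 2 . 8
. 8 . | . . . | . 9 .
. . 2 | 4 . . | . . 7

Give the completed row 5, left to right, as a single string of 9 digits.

863519724

R3C8 = 7 (sole candidate).
R2C8 = 6 (sole candidate).
R2C9 = 9 (sole candidate).
R3C4 = 3 (sole candidate).
R1C8 = 5 (sole candidate).
R1C9 = 1 (sole candidate).
R2C1 = 7 (sole candidate).
R2C2 = 2 (sole candidate).
R2C5 = 8 (sole candidate).
R3C1 = 1 (sole candidate).
R7C8 = 4 (sole candidate).
R9C8 = 3 (sole candidate).
R1C2 = 9 (sole candidate).
R5C8 = 2: row 5 has {1,5,6,7,8}; col 8 has {1,3,4,5,6,7,8,9}; box has {1,7,8} → only 2 remains.
R1C1 = 3 (sole candidate).
R1C3 = 8 (sole candidate).
R5C6 = 9: row 5 has {1,2,5,6,7,8}; col 6 has {1,4,5,6}; box has {1,3,4,5,6,8} → only 9 remains.
R6C6 = 7 (sole candidate).
R9C6 = 8 (sole candidate).
R1C6 = 2 (sole candidate).
R4C4 = 2 (sole candidate).
R6C2 = 5 (sole candidate).
R8C6 = 3 (sole candidate).
R9C2 = 1 (sole candidate).
R4C2 = 7 (sole candidate).
R8C7 = 1 (hidden single in row 8).
R8C5 = 2 (hidden single in row 8).
R9C1 = 9 (hidden single in row 9).
R4C1 = 4 (sole candidate).
R4C9 = 5 (sole candidate).
R5C3 = 3: row 5 has {1,2,5,6,7,8,9}; col 3 has {1,2,5,6,8}; box has {1,2,4,5,6,7,8} → only 3 remains.
R5C9 = 4: row 5 has {1,2,3,5,6,7,8,9}; col 9 has {1,2,5,7,8,9}; box has {1,2,5,7,8} → only 4 remains.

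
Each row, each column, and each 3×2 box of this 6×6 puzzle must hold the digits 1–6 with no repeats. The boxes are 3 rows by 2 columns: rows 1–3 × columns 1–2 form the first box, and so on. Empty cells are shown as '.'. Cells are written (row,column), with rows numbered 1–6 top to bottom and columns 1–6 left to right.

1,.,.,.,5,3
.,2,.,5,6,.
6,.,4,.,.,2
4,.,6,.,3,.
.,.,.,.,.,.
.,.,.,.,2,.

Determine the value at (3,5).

1

(1,2) = 4: row 1 has {1,3,5}; col 2 has {2}; box has {1,2,6} → only 4 remains.
(1,3) = 2: row 1 has {1,3,4,5}; col 3 has {4,6}; box has {4,5} → only 2 remains.
(1,4) = 6: row 1 has {1,2,3,4,5}; col 4 has {5}; box has {2,4,5} → only 6 remains.
(2,1) = 3: row 2 has {2,5,6}; col 1 has {1,4,6}; box has {1,2,4,6} → only 3 remains.
(2,3) = 1: row 2 has {2,3,5,6}; col 3 has {2,4,6}; box has {2,4,5,6} → only 1 remains.
(2,6) = 4: row 2 has {1,2,3,5,6}; col 6 has {2,3}; box has {2,3,5,6} → only 4 remains.
(3,2) = 5: row 3 has {2,4,6}; col 2 has {2,4}; box has {1,2,3,4,6} → only 5 remains.
(3,4) = 3: row 3 has {2,4,5,6}; col 4 has {5,6}; box has {1,2,4,5,6} → only 3 remains.
(3,5) = 1: row 3 has {2,3,4,5,6}; col 5 has {2,3,5,6}; box has {2,3,4,5,6} → only 1 remains.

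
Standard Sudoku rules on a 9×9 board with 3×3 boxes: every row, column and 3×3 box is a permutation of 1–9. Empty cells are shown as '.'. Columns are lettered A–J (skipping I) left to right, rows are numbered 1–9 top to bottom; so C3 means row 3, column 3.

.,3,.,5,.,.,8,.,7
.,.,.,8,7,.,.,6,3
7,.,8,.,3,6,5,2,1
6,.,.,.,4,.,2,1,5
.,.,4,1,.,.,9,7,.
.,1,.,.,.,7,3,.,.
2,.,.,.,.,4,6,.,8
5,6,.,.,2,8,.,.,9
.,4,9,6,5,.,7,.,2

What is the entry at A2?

G2 = 4: row 2 has {3,6,7,8}; col 7 has {2,3,5,6,7,8,9}; box has {1,2,3,5,6,7,8} → only 4 remains.
B3 = 9: row 3 has {1,2,3,5,6,7,8}; col 2 has {1,3,4,6}; box has {3,7,8} → only 9 remains.
D3 = 4: row 3 has {1,2,3,5,6,7,8,9}; col 4 has {1,5,6,8}; box has {3,5,6,7,8} → only 4 remains.
J5 = 6: row 5 has {1,4,7,9}; col 9 has {1,2,3,5,7,8,9}; box has {1,2,3,5,7,9} → only 6 remains.
J6 = 4: row 6 has {1,3,7}; col 9 has {1,2,3,5,6,7,8,9}; box has {1,2,3,5,6,7,9} → only 4 remains.
B7 = 7: row 7 has {2,4,6,8}; col 2 has {1,3,4,6,9}; box has {2,4,5,6,9} → only 7 remains.
G8 = 1: row 8 has {2,5,6,8,9}; col 7 has {2,3,4,5,6,7,8,9}; box has {2,6,7,8,9} → only 1 remains.
H9 = 3: row 9 has {2,4,5,6,7,9}; col 8 has {1,2,6,7}; box has {1,2,6,7,8,9} → only 3 remains.
H1 = 9: row 1 has {3,5,7,8}; col 8 has {1,2,3,6,7}; box has {1,2,3,4,5,6,7,8} → only 9 remains.
A2 = 1: row 2 has {3,4,6,7,8}; col 1 has {2,5,6,7}; box has {3,7,8,9} → only 1 remains.

1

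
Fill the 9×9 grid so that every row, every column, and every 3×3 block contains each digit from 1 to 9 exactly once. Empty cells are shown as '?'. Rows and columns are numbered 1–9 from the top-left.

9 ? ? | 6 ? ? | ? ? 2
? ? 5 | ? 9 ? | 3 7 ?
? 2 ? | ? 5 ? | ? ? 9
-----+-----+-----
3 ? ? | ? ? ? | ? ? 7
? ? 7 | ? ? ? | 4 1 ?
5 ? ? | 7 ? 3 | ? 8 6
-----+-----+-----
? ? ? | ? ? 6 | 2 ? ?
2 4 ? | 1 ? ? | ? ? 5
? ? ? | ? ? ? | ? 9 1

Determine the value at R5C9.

3

R5C9 = 3: row 5 has {1,4,7}; col 9 has {1,2,5,6,7,9}; box has {1,4,6,7,8} → only 3 remains.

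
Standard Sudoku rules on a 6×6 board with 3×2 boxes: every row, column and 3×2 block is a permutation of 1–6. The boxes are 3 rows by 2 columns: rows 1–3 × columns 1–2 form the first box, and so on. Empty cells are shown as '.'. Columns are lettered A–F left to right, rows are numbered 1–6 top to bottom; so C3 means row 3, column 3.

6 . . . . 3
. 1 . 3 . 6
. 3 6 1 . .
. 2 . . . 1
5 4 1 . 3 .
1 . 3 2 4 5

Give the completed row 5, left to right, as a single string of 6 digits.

B1 = 5 (sole candidate).
D1 = 4 (sole candidate).
A4 = 3 (sole candidate).
E4 = 6 (sole candidate).
D5 = 6: row 5 has {1,3,4,5}; col 4 has {1,2,3,4}; box has {1,2,3} → only 6 remains.
F5 = 2: row 5 has {1,3,4,5,6}; col 6 has {1,3,5,6}; box has {1,3,4,5,6} → only 2 remains.

541632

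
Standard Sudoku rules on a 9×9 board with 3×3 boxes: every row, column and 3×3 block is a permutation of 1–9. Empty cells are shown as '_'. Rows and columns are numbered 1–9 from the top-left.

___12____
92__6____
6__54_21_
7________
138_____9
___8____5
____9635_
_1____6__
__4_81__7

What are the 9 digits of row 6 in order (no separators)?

R9C7 = 9 (sole candidate).
R9C8 = 2 (sole candidate).
R9C4 = 3 (sole candidate).
R2C4 = 7 (sole candidate).
R9C1 = 5 (sole candidate).
R9C2 = 6 (sole candidate).
R2C3 = 1 (hidden single in row 2).
R2C7 = 5 (hidden single in row 2).
R3C6 = 9 (hidden single in row 3).
R1C8 = 9 (hidden single in row 1).
R1C9 = 6 (hidden single in row 1).
R7C9 = 1 (hidden single in row 7).
R7C4 = 4 (hidden single in row 7).
R8C4 = 2 (sole candidate).
R5C4 = 6 (sole candidate).
R4C4 = 9 (sole candidate).
R5C6 = 2 (hidden single in row 5).
R5C5 = 5 (hidden single in row 5).
R8C5 = 7 (sole candidate).
R8C6 = 5 (sole candidate).
R8C3 = 9 (hidden single in row 8).
R6C2 = 9: in row 6, 9 can only go here (every other open cell in that row sees a 9).
R8C1 = 3 (hidden single in row 8).
R6C6 = 7: in column 6, 7 can only go here (every other open cell in that column sees a 7).
R4C6 = 4 (hidden single in column 6).
R4C2 = 5 (sole candidate).
R1C3 = 5 (hidden single in row 1).
R1C6 = 3 (hidden single in row 1).
R2C6 = 8 (sole candidate).
R1C2 = 4 (hidden single in column 2).
R1C1 = 8 (sole candidate).
R1C7 = 7 (sole candidate).
R3C2 = 7 (sole candidate).
R3C3 = 3 (sole candidate).
R3C9 = 8 (sole candidate).
R5C7 = 4 (sole candidate).
R5C8 = 7 (sole candidate).
R6C7 = 1: row 6 has {5,7,8,9}; col 7 has {2,3,4,5,6,7,9}; box has {4,5,7,9} → only 1 remains.
R7C1 = 2 (sole candidate).
R7C2 = 8 (sole candidate).
R7C3 = 7 (sole candidate).
R8C9 = 4 (sole candidate).
R2C9 = 3 (sole candidate).
R4C7 = 8 (sole candidate).
R4C9 = 2 (sole candidate).
R6C1 = 4: row 6 has {1,5,7,8,9}; col 1 has {1,2,3,5,6,7,8,9}; box has {1,3,5,7,8,9} → only 4 remains.
R6C5 = 3: row 6 has {1,4,5,7,8,9}; col 5 has {2,4,5,6,7,8,9}; box has {2,4,5,6,7,8,9} → only 3 remains.
R6C8 = 6: row 6 has {1,3,4,5,7,8,9}; col 8 has {1,2,5,7,9}; box has {1,2,4,5,7,8,9} → only 6 remains.
R8C8 = 8 (sole candidate).
R2C8 = 4 (sole candidate).
R4C3 = 6 (sole candidate).
R4C5 = 1 (sole candidate).
R4C8 = 3 (sole candidate).
R6C3 = 2: row 6 has {1,3,4,5,6,7,8,9}; col 3 has {1,3,4,5,6,7,8,9}; box has {1,3,4,5,6,7,8,9} → only 2 remains.

492837165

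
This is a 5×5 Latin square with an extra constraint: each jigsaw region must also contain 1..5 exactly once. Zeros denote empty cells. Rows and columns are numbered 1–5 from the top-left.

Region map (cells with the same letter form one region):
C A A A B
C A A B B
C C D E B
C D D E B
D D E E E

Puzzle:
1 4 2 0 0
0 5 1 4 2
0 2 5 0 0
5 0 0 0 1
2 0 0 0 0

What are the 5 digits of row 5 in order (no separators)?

21354

row 1, column 4 = 3: row 1 has {1,2,4}; col 4 has {4}; region has {1,2,4,5} → only 3 remains.
row 1, column 5 = 5: row 1 has {1,2,3,4}; col 5 has {1,2}; region has {1,2,4} → only 5 remains.
row 2, column 1 = 3: row 2 has {1,2,4,5}; col 1 has {1,2,5}; region has {1,2,5} → only 3 remains.
row 3, column 1 = 4: row 3 has {2,5}; col 1 has {1,2,3,5}; region has {1,2,3,5} → only 4 remains.
row 3, column 4 = 1: row 3 has {2,4,5}; col 4 has {3,4}; region has {} → only 1 remains.
row 3, column 5 = 3: row 3 has {1,2,4,5}; col 5 has {1,2,5}; region has {1,2,4,5} → only 3 remains.
row 4, column 2 = 3: row 4 has {1,5}; col 2 has {2,4,5}; region has {2,5} → only 3 remains.
row 4, column 3 = 4: row 4 has {1,3,5}; col 3 has {1,2,5}; region has {2,3,5} → only 4 remains.
row 4, column 4 = 2: row 4 has {1,3,4,5}; col 4 has {1,3,4}; region has {1} → only 2 remains.
row 5, column 2 = 1: row 5 has {2}; col 2 has {2,3,4,5}; region has {2,3,4,5} → only 1 remains.
row 5, column 3 = 3: row 5 has {1,2}; col 3 has {1,2,4,5}; region has {1,2} → only 3 remains.
row 5, column 4 = 5: row 5 has {1,2,3}; col 4 has {1,2,3,4}; region has {1,2,3} → only 5 remains.
row 5, column 5 = 4: row 5 has {1,2,3,5}; col 5 has {1,2,3,5}; region has {1,2,3,5} → only 4 remains.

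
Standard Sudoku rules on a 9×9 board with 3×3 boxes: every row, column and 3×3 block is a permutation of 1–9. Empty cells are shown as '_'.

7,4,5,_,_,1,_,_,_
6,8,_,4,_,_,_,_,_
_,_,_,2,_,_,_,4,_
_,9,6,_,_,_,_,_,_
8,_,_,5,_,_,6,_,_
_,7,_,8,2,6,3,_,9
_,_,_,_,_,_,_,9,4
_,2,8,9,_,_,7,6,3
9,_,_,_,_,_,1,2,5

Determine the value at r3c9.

7

r7c7 = 8: row 7 has {4,9}; col 7 has {1,3,6,7}; box has {1,2,3,4,5,6,7,9} → only 8 remains.
r7c6 = 2: in row 7, 2 can only go here (every other open cell in that row sees a 2).
r4c1 = 2: in column 1, 2 can only go here (every other open cell in that column sees a 2).
r5c9 = 2: in row 5, 2 can only go here (every other open cell in that row sees a 2).
r1c7 = 2: in row 1, 2 can only go here (every other open cell in that row sees a 2).
r1c5 = 9: in row 1, 9 can only go here (every other open cell in that row sees a 9).
r2c3 = 2: in row 2, 2 can only go here (every other open cell in that row sees a 2).
r2c7 = 9: in row 2, 9 can only go here (every other open cell in that row sees a 9).
r3c7 = 5: row 3 has {2,4}; col 7 has {1,2,3,6,7,8,9}; box has {2,4,9} → only 5 remains.
r4c7 = 4: row 4 has {2,6,9}; col 7 has {1,2,3,5,6,7,8,9}; box has {2,3,6,9} → only 4 remains.
r3c3 = 9: in row 3, 9 can only go here (every other open cell in that row sees a 9).
r4c8 = 5: in row 4, 5 can only go here (every other open cell in that row sees a 5).
r6c8 = 1: row 6 has {2,3,6,7,8,9}; col 8 has {2,4,5,6,9}; box has {2,3,4,5,6,9} → only 1 remains.
r5c8 = 7: row 5 has {2,5,6,8}; col 8 has {1,2,4,5,6,9}; box has {1,2,3,4,5,6,9} → only 7 remains.
r6c3 = 4: row 6 has {1,2,3,6,7,8,9}; col 3 has {2,5,6,8,9}; box has {2,6,7,8,9} → only 4 remains.
r2c8 = 3: row 2 has {2,4,6,8,9}; col 8 has {1,2,4,5,6,7,9}; box has {2,4,5,9} → only 3 remains.
r4c9 = 8: row 4 has {2,4,5,6,9}; col 9 has {2,3,4,5,9}; box has {1,2,3,4,5,6,7,9} → only 8 remains.
r6c1 = 5: row 6 has {1,2,3,4,6,7,8,9}; col 1 has {2,6,7,8,9}; box has {2,4,6,7,8,9} → only 5 remains.
r1c8 = 8: row 1 has {1,2,4,5,7,9}; col 8 has {1,2,3,4,5,6,7,9}; box has {2,3,4,5,9} → only 8 remains.
r1c9 = 6: row 1 has {1,2,4,5,7,8,9}; col 9 has {2,3,4,5,8,9}; box has {2,3,4,5,8,9} → only 6 remains.
r1c4 = 3: row 1 has {1,2,4,5,6,7,8,9}; col 4 has {2,4,5,8,9}; box has {1,2,4,9} → only 3 remains.
r2c9 = 1: in row 2, 1 can only go here (every other open cell in that row sees a 1).
r3c9 = 7: row 3 has {2,4,5,9}; col 9 has {1,2,3,4,5,6,8,9}; box has {1,2,3,4,5,6,8,9} → only 7 remains.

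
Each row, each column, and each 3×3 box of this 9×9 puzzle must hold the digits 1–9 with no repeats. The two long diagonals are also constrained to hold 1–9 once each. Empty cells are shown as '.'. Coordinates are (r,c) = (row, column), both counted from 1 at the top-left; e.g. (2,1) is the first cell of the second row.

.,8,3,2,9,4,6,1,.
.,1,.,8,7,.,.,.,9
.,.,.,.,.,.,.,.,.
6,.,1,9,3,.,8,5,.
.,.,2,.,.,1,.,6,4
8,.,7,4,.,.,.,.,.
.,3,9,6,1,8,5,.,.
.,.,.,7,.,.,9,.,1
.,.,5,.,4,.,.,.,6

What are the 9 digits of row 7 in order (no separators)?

239618547

(1,1) = 7: row 1 has {1,2,3,4,6,8,9}; col 1 has {6,8}; box has {1,3,8}; main diagonal has {1,5,6,9} → only 7 remains.
(1,9) = 5: row 1 has {1,2,3,4,6,7,8,9}; col 9 has {1,4,6,9}; box has {1,6,9}; anti-diagonal has {4,9} → only 5 remains.
(3,3) = 4: row 3 has {}; col 3 has {1,2,3,5,7,9}; box has {1,3,7,8}; main diagonal has {1,5,6,7,9} → only 4 remains.
(4,2) = 4: row 4 has {1,3,5,6,8,9}; col 2 has {1,3,8}; box has {1,2,6,7,8} → only 4 remains.
(5,4) = 5: row 5 has {1,2,4,6}; col 4 has {2,4,6,7,8,9}; box has {1,3,4,9} → only 5 remains.
(5,5) = 8: row 5 has {1,2,4,5,6}; col 5 has {1,3,4,7,9}; box has {1,3,4,5,9}; main diagonal has {1,4,5,6,7,9}; anti-diagonal has {4,5,9} → only 8 remains.
(6,6) = 2: row 6 has {4,7,8}; col 6 has {1,4,8}; box has {1,3,4,5,8,9}; main diagonal has {1,4,5,6,7,8,9} → only 2 remains.
(6,9) = 3: row 6 has {2,4,7,8}; col 9 has {1,4,5,6,9}; box has {4,5,6,8} → only 3 remains.
(8,8) = 3: row 8 has {1,7,9}; col 8 has {1,5,6}; box has {1,5,6,9}; main diagonal has {1,2,4,5,6,7,8,9} → only 3 remains.
(9,4) = 3: row 9 has {4,5,6}; col 4 has {2,4,5,6,7,8,9}; box has {1,4,6,7,8} → only 3 remains.
(9,6) = 9: row 9 has {3,4,5,6}; col 6 has {1,2,4,8}; box has {1,3,4,6,7,8} → only 9 remains.
(2,3) = 6: row 2 has {1,7,8,9}; col 3 has {1,2,3,4,5,7,9}; box has {1,3,4,7,8} → only 6 remains.
(2,8) = 2: row 2 has {1,6,7,8,9}; col 8 has {1,3,5,6}; box has {1,5,6,9}; anti-diagonal has {4,5,8,9} → only 2 remains.
(3,4) = 1: row 3 has {4}; col 4 has {2,3,4,5,6,7,8,9}; box has {2,4,7,8,9} → only 1 remains.
(4,6) = 7: row 4 has {1,3,4,5,6,8,9}; col 6 has {1,2,4,8,9}; box has {1,2,3,4,5,8,9}; anti-diagonal has {2,4,5,8,9} → only 7 remains.
(4,9) = 2: row 4 has {1,3,4,5,6,7,8,9}; col 9 has {1,3,4,5,6,9}; box has {3,4,5,6,8} → only 2 remains.
(5,2) = 9: row 5 has {1,2,4,5,6,8}; col 2 has {1,3,4,8}; box has {1,2,4,6,7,8} → only 9 remains.
(5,7) = 7: row 5 has {1,2,4,5,6,8,9}; col 7 has {5,6,8,9}; box has {2,3,4,5,6,8} → only 7 remains.
(6,2) = 5: row 6 has {2,3,4,7,8}; col 2 has {1,3,4,8,9}; box has {1,2,4,6,7,8,9} → only 5 remains.
(6,5) = 6: row 6 has {2,3,4,5,7,8}; col 5 has {1,3,4,7,8,9}; box has {1,2,3,4,5,7,8,9} → only 6 remains.
(6,7) = 1: row 6 has {2,3,4,5,6,7,8}; col 7 has {5,6,7,8,9}; box has {2,3,4,5,6,7,8} → only 1 remains.
(6,8) = 9: row 6 has {1,2,3,4,5,6,7,8}; col 8 has {1,2,3,5,6}; box has {1,2,3,4,5,6,7,8} → only 9 remains.
(7,9) = 7: row 7 has {1,3,5,6,8,9}; col 9 has {1,2,3,4,5,6,9}; box has {1,3,5,6,9} → only 7 remains.
(8,2) = 6: row 8 has {1,3,7,9}; col 2 has {1,3,4,5,8,9}; box has {3,5,9}; anti-diagonal has {2,4,5,7,8,9} → only 6 remains.
(8,3) = 8: row 8 has {1,3,6,7,9}; col 3 has {1,2,3,4,5,6,7,9}; box has {3,5,6,9} → only 8 remains.
(8,6) = 5: row 8 has {1,3,6,7,8,9}; col 6 has {1,2,4,7,8,9}; box has {1,3,4,6,7,8,9} → only 5 remains.
(9,1) = 1: row 9 has {3,4,5,6,9}; col 1 has {6,7,8}; box has {3,5,6,8,9}; anti-diagonal has {2,4,5,6,7,8,9} → only 1 remains.
(9,7) = 2: row 9 has {1,3,4,5,6,9}; col 7 has {1,5,6,7,8,9}; box has {1,3,5,6,7,9} → only 2 remains.
(9,8) = 8: row 9 has {1,2,3,4,5,6,9}; col 8 has {1,2,3,5,6,9}; box has {1,2,3,5,6,7,9} → only 8 remains.
(2,1) = 5: row 2 has {1,2,6,7,8,9}; col 1 has {1,6,7,8}; box has {1,3,4,6,7,8} → only 5 remains.
(2,6) = 3: row 2 has {1,2,5,6,7,8,9}; col 6 has {1,2,4,5,7,8,9}; box has {1,2,4,7,8,9} → only 3 remains.
(2,7) = 4: row 2 has {1,2,3,5,6,7,8,9}; col 7 has {1,2,5,6,7,8,9}; box has {1,2,5,6,9} → only 4 remains.
(3,2) = 2: row 3 has {1,4}; col 2 has {1,3,4,5,6,8,9}; box has {1,3,4,5,6,7,8} → only 2 remains.
(3,5) = 5: row 3 has {1,2,4}; col 5 has {1,3,4,6,7,8,9}; box has {1,2,3,4,7,8,9} → only 5 remains.
(3,6) = 6: row 3 has {1,2,4,5}; col 6 has {1,2,3,4,5,7,8,9}; box has {1,2,3,4,5,7,8,9} → only 6 remains.
(3,7) = 3: row 3 has {1,2,4,5,6}; col 7 has {1,2,4,5,6,7,8,9}; box has {1,2,4,5,6,9}; anti-diagonal has {1,2,4,5,6,7,8,9} → only 3 remains.
(3,8) = 7: row 3 has {1,2,3,4,5,6}; col 8 has {1,2,3,5,6,8,9}; box has {1,2,3,4,5,6,9} → only 7 remains.
(3,9) = 8: row 3 has {1,2,3,4,5,6,7}; col 9 has {1,2,3,4,5,6,7,9}; box has {1,2,3,4,5,6,7,9} → only 8 remains.
(5,1) = 3: row 5 has {1,2,4,5,6,7,8,9}; col 1 has {1,5,6,7,8}; box has {1,2,4,5,6,7,8,9} → only 3 remains.
(7,8) = 4: row 7 has {1,3,5,6,7,8,9}; col 8 has {1,2,3,5,6,7,8,9}; box has {1,2,3,5,6,7,8,9} → only 4 remains.
(8,5) = 2: row 8 has {1,3,5,6,7,8,9}; col 5 has {1,3,4,5,6,7,8,9}; box has {1,3,4,5,6,7,8,9} → only 2 remains.
(9,2) = 7: row 9 has {1,2,3,4,5,6,8,9}; col 2 has {1,2,3,4,5,6,8,9}; box has {1,3,5,6,8,9} → only 7 remains.
(3,1) = 9: row 3 has {1,2,3,4,5,6,7,8}; col 1 has {1,3,5,6,7,8}; box has {1,2,3,4,5,6,7,8} → only 9 remains.
(7,1) = 2: row 7 has {1,3,4,5,6,7,8,9}; col 1 has {1,3,5,6,7,8,9}; box has {1,3,5,6,7,8,9} → only 2 remains.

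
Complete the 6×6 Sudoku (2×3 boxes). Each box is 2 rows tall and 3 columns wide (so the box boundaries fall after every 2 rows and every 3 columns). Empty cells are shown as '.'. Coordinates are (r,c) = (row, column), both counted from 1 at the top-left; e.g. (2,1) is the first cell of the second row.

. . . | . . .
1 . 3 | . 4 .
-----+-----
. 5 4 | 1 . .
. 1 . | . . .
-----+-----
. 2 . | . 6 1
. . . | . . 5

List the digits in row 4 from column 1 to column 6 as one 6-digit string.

(2,2) = 6: row 2 has {1,3,4}; col 2 has {1,2,5}; box has {1,3} → only 6 remains.
(2,6) = 2: row 2 has {1,3,4,6}; col 6 has {1,5}; box has {4} → only 2 remains.
(5,3) = 5: row 5 has {1,2,6}; col 3 has {3,4}; box has {2} → only 5 remains.
(1,2) = 4: row 1 has {}; col 2 has {1,2,5,6}; box has {1,3,6} → only 4 remains.
(1,3) = 2: row 1 has {4}; col 3 has {3,4,5}; box has {1,3,4,6} → only 2 remains.
(2,4) = 5: row 2 has {1,2,3,4,6}; col 4 has {1}; box has {2,4} → only 5 remains.
(4,3) = 6: row 4 has {1}; col 3 has {2,3,4,5}; box has {1,4,5} → only 6 remains.
(6,2) = 3: row 6 has {5}; col 2 has {1,2,4,5,6}; box has {2,5} → only 3 remains.
(6,3) = 1: row 6 has {3,5}; col 3 has {2,3,4,5,6}; box has {2,3,5} → only 1 remains.
(6,5) = 2: row 6 has {1,3,5}; col 5 has {4,6}; box has {1,5,6} → only 2 remains.
(1,1) = 5: row 1 has {2,4}; col 1 has {1}; box has {1,2,3,4,6} → only 5 remains.
(3,5) = 3: row 3 has {1,4,5}; col 5 has {2,4,6}; box has {1} → only 3 remains.
(3,6) = 6: row 3 has {1,3,4,5}; col 6 has {1,2,5}; box has {1,3} → only 6 remains.
(4,5) = 5: row 4 has {1,6}; col 5 has {2,3,4,6}; box has {1,3,6} → only 5 remains.
(4,6) = 4: row 4 has {1,5,6}; col 6 has {1,2,5,6}; box has {1,3,5,6} → only 4 remains.
(5,1) = 4: row 5 has {1,2,5,6}; col 1 has {1,5}; box has {1,2,3,5} → only 4 remains.
(5,4) = 3: row 5 has {1,2,4,5,6}; col 4 has {1,5}; box has {1,2,5,6} → only 3 remains.
(6,1) = 6: row 6 has {1,2,3,5}; col 1 has {1,4,5}; box has {1,2,3,4,5} → only 6 remains.
(6,4) = 4: row 6 has {1,2,3,5,6}; col 4 has {1,3,5}; box has {1,2,3,5,6} → only 4 remains.
(1,4) = 6: row 1 has {2,4,5}; col 4 has {1,3,4,5}; box has {2,4,5} → only 6 remains.
(1,5) = 1: row 1 has {2,4,5,6}; col 5 has {2,3,4,5,6}; box has {2,4,5,6} → only 1 remains.
(1,6) = 3: row 1 has {1,2,4,5,6}; col 6 has {1,2,4,5,6}; box has {1,2,4,5,6} → only 3 remains.
(3,1) = 2: row 3 has {1,3,4,5,6}; col 1 has {1,4,5,6}; box has {1,4,5,6} → only 2 remains.
(4,1) = 3: row 4 has {1,4,5,6}; col 1 has {1,2,4,5,6}; box has {1,2,4,5,6} → only 3 remains.
(4,4) = 2: row 4 has {1,3,4,5,6}; col 4 has {1,3,4,5,6}; box has {1,3,4,5,6} → only 2 remains.

316254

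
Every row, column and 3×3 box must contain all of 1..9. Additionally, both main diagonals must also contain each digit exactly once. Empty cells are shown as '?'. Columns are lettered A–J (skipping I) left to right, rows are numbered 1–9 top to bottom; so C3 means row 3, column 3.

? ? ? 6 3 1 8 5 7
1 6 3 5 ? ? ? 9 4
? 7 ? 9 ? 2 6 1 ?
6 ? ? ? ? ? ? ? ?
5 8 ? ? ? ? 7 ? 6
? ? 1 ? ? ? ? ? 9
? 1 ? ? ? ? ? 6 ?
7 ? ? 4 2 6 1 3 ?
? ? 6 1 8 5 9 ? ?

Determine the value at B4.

9

E2 = 7: row 2 has {1,3,4,5,6,9}; col 5 has {2,3,8}; box has {1,2,3,5,6,9} → only 7 remains.
F2 = 8: row 2 has {1,3,4,5,6,7,9}; col 6 has {1,2,5,6}; box has {1,2,3,5,6,7,9} → only 8 remains.
G2 = 2: row 2 has {1,3,4,5,6,7,8,9}; col 7 has {1,6,7,8,9}; box has {1,4,5,6,7,8,9} → only 2 remains.
E3 = 4: row 3 has {1,2,6,7,9}; col 5 has {2,3,7,8}; box has {1,2,3,5,6,7,8,9} → only 4 remains.
J3 = 3: row 3 has {1,2,4,6,7,9}; col 9 has {4,6,7,9}; box has {1,2,4,5,6,7,8,9} → only 3 remains.
E5 = 1: row 5 has {5,6,7,8}; col 5 has {2,3,4,7,8}; box has {}; main diagonal has {3,6}; anti-diagonal has {6,7,9} → only 1 remains.
E7 = 9: row 7 has {1,6}; col 5 has {1,2,3,4,7,8}; box has {1,2,4,5,6,8} → only 9 remains.
B8 = 5: row 8 has {1,2,3,4,6,7}; col 2 has {1,6,7,8}; box has {1,6,7}; anti-diagonal has {1,6,7,9} → only 5 remains.
J8 = 8: row 8 has {1,2,3,4,5,6,7}; col 9 has {3,4,6,7,9}; box has {1,3,6,9} → only 8 remains.
J9 = 2: row 9 has {1,5,6,8,9}; col 9 has {3,4,6,7,8,9}; box has {1,3,6,8,9}; main diagonal has {1,3,6} → only 2 remains.
A3 = 8: row 3 has {1,2,3,4,6,7,9}; col 1 has {1,5,6,7}; box has {1,3,6,7} → only 8 remains.
C3 = 5: row 3 has {1,2,3,4,6,7,8,9}; col 3 has {1,3,6}; box has {1,3,6,7,8}; main diagonal has {1,2,3,6} → only 5 remains.
E4 = 5: row 4 has {6}; col 5 has {1,2,3,4,7,8,9}; box has {1} → only 5 remains.
J4 = 1: row 4 has {5,6}; col 9 has {2,3,4,6,7,8,9}; box has {6,7,9} → only 1 remains.
E6 = 6: row 6 has {1,9}; col 5 has {1,2,3,4,5,7,8,9}; box has {1,5} → only 6 remains.
G7 = 4: row 7 has {1,6,9}; col 7 has {1,2,6,7,8,9}; box has {1,2,3,6,8,9}; main diagonal has {1,2,3,5,6} → only 4 remains.
J7 = 5: row 7 has {1,4,6,9}; col 9 has {1,2,3,4,6,7,8,9}; box has {1,2,3,4,6,8,9} → only 5 remains.
C8 = 9: row 8 has {1,2,3,4,5,6,7,8}; col 3 has {1,3,5,6}; box has {1,5,6,7} → only 9 remains.
H9 = 7: row 9 has {1,2,5,6,8,9}; col 8 has {1,3,5,6,9}; box has {1,2,3,4,5,6,8,9} → only 7 remains.
A1 = 9: row 1 has {1,3,5,6,7,8}; col 1 has {1,5,6,7,8}; box has {1,3,5,6,7,8}; main diagonal has {1,2,3,4,5,6} → only 9 remains.
G4 = 3: row 4 has {1,5,6}; col 7 has {1,2,4,6,7,8,9}; box has {1,6,7,9} → only 3 remains.
F6 = 7: row 6 has {1,6,9}; col 6 has {1,2,5,6,8}; box has {1,5,6}; main diagonal has {1,2,3,4,5,6,9} → only 7 remains.
G6 = 5: row 6 has {1,6,7,9}; col 7 has {1,2,3,4,6,7,8,9}; box has {1,3,6,7,9} → only 5 remains.
F7 = 3: row 7 has {1,4,5,6,9}; col 6 has {1,2,5,6,7,8}; box has {1,2,4,5,6,8,9} → only 3 remains.
D4 = 8: row 4 has {1,3,5,6}; col 4 has {1,4,5,6,9}; box has {1,5,6,7}; main diagonal has {1,2,3,4,5,6,7,9} → only 8 remains.
F4 = 4: row 4 has {1,3,5,6,8}; col 6 has {1,2,3,5,6,7,8}; box has {1,5,6,7,8}; anti-diagonal has {1,5,6,7,9} → only 4 remains.
H4 = 2: row 4 has {1,3,4,5,6,8}; col 8 has {1,3,5,6,7,9}; box has {1,3,5,6,7,9} → only 2 remains.
F5 = 9: row 5 has {1,5,6,7,8}; col 6 has {1,2,3,4,5,6,7,8}; box has {1,4,5,6,7,8} → only 9 remains.
H5 = 4: row 5 has {1,5,6,7,8,9}; col 8 has {1,2,3,5,6,7,9}; box has {1,2,3,5,6,7,9} → only 4 remains.
H6 = 8: row 6 has {1,5,6,7,9}; col 8 has {1,2,3,4,5,6,7,9}; box has {1,2,3,4,5,6,7,9} → only 8 remains.
A7 = 2: row 7 has {1,3,4,5,6,9}; col 1 has {1,5,6,7,8,9}; box has {1,5,6,7,9} → only 2 remains.
C7 = 8: row 7 has {1,2,3,4,5,6,9}; col 3 has {1,3,5,6,9}; box has {1,2,5,6,7,9}; anti-diagonal has {1,4,5,6,7,9} → only 8 remains.
D7 = 7: row 7 has {1,2,3,4,5,6,8,9}; col 4 has {1,4,5,6,8,9}; box has {1,2,3,4,5,6,8,9} → only 7 remains.
A9 = 3: row 9 has {1,2,5,6,7,8,9}; col 1 has {1,2,5,6,7,8,9}; box has {1,2,5,6,7,8,9}; anti-diagonal has {1,4,5,6,7,8,9} → only 3 remains.
B9 = 4: row 9 has {1,2,3,5,6,7,8,9}; col 2 has {1,5,6,7,8}; box has {1,2,3,5,6,7,8,9} → only 4 remains.
B1 = 2: row 1 has {1,3,5,6,7,8,9}; col 2 has {1,4,5,6,7,8}; box has {1,3,5,6,7,8,9} → only 2 remains.
C1 = 4: row 1 has {1,2,3,5,6,7,8,9}; col 3 has {1,3,5,6,8,9}; box has {1,2,3,5,6,7,8,9} → only 4 remains.
B4 = 9: row 4 has {1,2,3,4,5,6,8}; col 2 has {1,2,4,5,6,7,8}; box has {1,5,6,8} → only 9 remains.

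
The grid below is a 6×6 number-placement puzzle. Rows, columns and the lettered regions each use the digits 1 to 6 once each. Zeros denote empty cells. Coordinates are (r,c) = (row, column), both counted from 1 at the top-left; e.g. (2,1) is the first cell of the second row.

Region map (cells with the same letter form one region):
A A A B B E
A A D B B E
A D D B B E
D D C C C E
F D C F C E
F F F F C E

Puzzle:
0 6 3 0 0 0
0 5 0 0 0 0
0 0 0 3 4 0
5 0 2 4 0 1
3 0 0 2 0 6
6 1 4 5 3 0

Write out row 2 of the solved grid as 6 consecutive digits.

451623

(1,4) = 1: row 1 has {3,6}; col 4 has {2,3,4,5}; region has {3,4} → only 1 remains.
(2,4) = 6: row 2 has {5}; col 4 has {1,2,3,4,5}; region has {1,3,4} → only 6 remains.
(2,5) = 2: row 2 has {5,6}; col 5 has {3,4}; region has {1,3,4,6} → only 2 remains.
(3,2) = 2: row 3 has {3,4}; col 2 has {1,5,6}; region has {5} → only 2 remains.
(3,6) = 5: row 3 has {2,3,4}; col 6 has {1,6}; region has {1,6} → only 5 remains.
(4,2) = 3: row 4 has {1,2,4,5}; col 2 has {1,2,5,6}; region has {2,5} → only 3 remains.
(4,5) = 6: row 4 has {1,2,3,4,5}; col 5 has {2,3,4}; region has {2,3,4} → only 6 remains.
(5,2) = 4: row 5 has {2,3,6}; col 2 has {1,2,3,5,6}; region has {2,3,5} → only 4 remains.
(6,6) = 2: row 6 has {1,3,4,5,6}; col 6 has {1,5,6}; region has {1,5,6} → only 2 remains.
(1,5) = 5: row 1 has {1,3,6}; col 5 has {2,3,4,6}; region has {1,2,3,4,6} → only 5 remains.
(1,6) = 4: row 1 has {1,3,5,6}; col 6 has {1,2,5,6}; region has {1,2,5,6} → only 4 remains.
(2,3) = 1: row 2 has {2,5,6}; col 3 has {2,3,4}; region has {2,3,4,5} → only 1 remains.
(2,6) = 3: row 2 has {1,2,5,6}; col 6 has {1,2,4,5,6}; region has {1,2,4,5,6} → only 3 remains.
(3,1) = 1: row 3 has {2,3,4,5}; col 1 has {3,5,6}; region has {3,5,6} → only 1 remains.
(3,3) = 6: row 3 has {1,2,3,4,5}; col 3 has {1,2,3,4}; region has {1,2,3,4,5} → only 6 remains.
(5,3) = 5: row 5 has {2,3,4,6}; col 3 has {1,2,3,4,6}; region has {2,3,4,6} → only 5 remains.
(5,5) = 1: row 5 has {2,3,4,5,6}; col 5 has {2,3,4,5,6}; region has {2,3,4,5,6} → only 1 remains.
(1,1) = 2: row 1 has {1,3,4,5,6}; col 1 has {1,3,5,6}; region has {1,3,5,6} → only 2 remains.
(2,1) = 4: row 2 has {1,2,3,5,6}; col 1 has {1,2,3,5,6}; region has {1,2,3,5,6} → only 4 remains.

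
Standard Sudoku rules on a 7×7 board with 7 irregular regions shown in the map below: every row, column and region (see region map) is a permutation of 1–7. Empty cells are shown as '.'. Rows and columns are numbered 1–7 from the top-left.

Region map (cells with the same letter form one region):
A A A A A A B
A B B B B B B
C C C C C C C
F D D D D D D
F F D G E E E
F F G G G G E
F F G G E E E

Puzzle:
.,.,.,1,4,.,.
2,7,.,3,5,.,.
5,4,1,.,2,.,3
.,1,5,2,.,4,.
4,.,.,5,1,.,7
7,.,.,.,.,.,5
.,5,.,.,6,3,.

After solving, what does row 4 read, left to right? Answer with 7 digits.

R4C7 = 6: row 4 has {1,2,4,5}; col 7 has {3,5,7}; region has {1,2,4,5} → only 6 remains.
R5C3 = 3: row 5 has {1,4,5,7}; col 3 has {1,5}; region has {1,2,4,5,6} → only 3 remains.
R5C6 = 2: row 5 has {1,3,4,5,7}; col 6 has {3,4}; region has {1,3,5,6,7} → only 2 remains.
R6C5 = 3: row 6 has {5,7}; col 5 has {1,2,4,5,6}; region has {5} → only 3 remains.
R7C1 = 1: row 7 has {3,5,6}; col 1 has {2,4,5,7}; region has {4,5,7} → only 1 remains.
R7C7 = 4: row 7 has {1,3,5,6}; col 7 has {3,5,6,7}; region has {1,2,3,5,6,7} → only 4 remains.
R1C7 = 2: row 1 has {1,4}; col 7 has {3,4,5,6,7}; region has {3,5,7} → only 2 remains.
R2C7 = 1: row 2 has {2,3,5,7}; col 7 has {2,3,4,5,6,7}; region has {2,3,5,7} → only 1 remains.
R4C1 = 3: row 4 has {1,2,4,5,6}; col 1 has {1,2,4,5,7}; region has {1,4,5,7} → only 3 remains.
R4C5 = 7: row 4 has {1,2,3,4,5,6}; col 5 has {1,2,3,4,5,6}; region has {1,2,3,4,5,6} → only 7 remains.

3152746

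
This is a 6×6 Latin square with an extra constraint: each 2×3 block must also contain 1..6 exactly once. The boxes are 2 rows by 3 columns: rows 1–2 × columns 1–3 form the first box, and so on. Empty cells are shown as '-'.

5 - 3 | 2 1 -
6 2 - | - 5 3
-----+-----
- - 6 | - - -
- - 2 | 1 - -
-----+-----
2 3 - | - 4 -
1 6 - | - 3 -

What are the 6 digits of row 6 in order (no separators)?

r1c2 = 4 (sole candidate).
r1c6 = 6 (sole candidate).
r2c3 = 1 (sole candidate).
r2c4 = 4 (sole candidate).
r3c5 = 2 (sole candidate).
r4c2 = 5 (sole candidate).
r4c5 = 6 (sole candidate).
r4c6 = 4 (sole candidate).
r5c3 = 5 (sole candidate).
r5c4 = 6 (sole candidate).
r5c6 = 1 (sole candidate).
r6c3 = 4: row 6 has {1,3,6}; col 3 has {1,2,3,5,6}; box has {1,2,3,5,6} → only 4 remains.
r6c4 = 5: row 6 has {1,3,4,6}; col 4 has {1,2,4,6}; box has {1,3,4,6} → only 5 remains.
r6c6 = 2: row 6 has {1,3,4,5,6}; col 6 has {1,3,4,6}; box has {1,3,4,5,6} → only 2 remains.

164532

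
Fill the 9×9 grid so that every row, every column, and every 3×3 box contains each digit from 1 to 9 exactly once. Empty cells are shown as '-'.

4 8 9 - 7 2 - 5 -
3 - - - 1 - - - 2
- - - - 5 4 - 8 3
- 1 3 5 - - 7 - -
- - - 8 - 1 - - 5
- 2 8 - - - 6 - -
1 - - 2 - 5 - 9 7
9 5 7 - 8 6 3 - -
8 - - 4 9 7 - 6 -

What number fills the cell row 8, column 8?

row 1, column 7 = 1: row 1 has {2,4,5,7,8,9}; col 7 has {3,6,7}; box has {2,3,5,8} → only 1 remains.
row 1, column 9 = 6: row 1 has {1,2,4,5,7,8,9}; col 9 has {2,3,5,7}; box has {1,2,3,5,8} → only 6 remains.
row 3, column 7 = 9: row 3 has {3,4,5,8}; col 7 has {1,3,6,7}; box has {1,2,3,5,6,8} → only 9 remains.
row 4, column 1 = 6: row 4 has {1,3,5,7}; col 1 has {1,3,4,8,9}; box has {1,2,3,8} → only 6 remains.
row 4, column 6 = 9: row 4 has {1,3,5,6,7}; col 6 has {1,2,4,5,6,7}; box has {1,5,8} → only 9 remains.
row 5, column 1 = 7: row 5 has {1,5,8}; col 1 has {1,3,4,6,8,9}; box has {1,2,3,6,8} → only 7 remains.
row 5, column 3 = 4: row 5 has {1,5,7,8}; col 3 has {3,7,8,9}; box has {1,2,3,6,7,8} → only 4 remains.
row 5, column 7 = 2: row 5 has {1,4,5,7,8}; col 7 has {1,3,6,7,9}; box has {5,6,7} → only 2 remains.
row 5, column 8 = 3: row 5 has {1,2,4,5,7,8}; col 8 has {5,6,8,9}; box has {2,5,6,7} → only 3 remains.
row 6, column 1 = 5: row 6 has {2,6,8}; col 1 has {1,3,4,6,7,8,9}; box has {1,2,3,4,6,7,8} → only 5 remains.
row 6, column 6 = 3: row 6 has {2,5,6,8}; col 6 has {1,2,4,5,6,7,9}; box has {1,5,8,9} → only 3 remains.
row 7, column 3 = 6: row 7 has {1,2,5,7,9}; col 3 has {3,4,7,8,9}; box has {1,5,7,8,9} → only 6 remains.
row 7, column 5 = 3: row 7 has {1,2,5,6,7,9}; col 5 has {1,5,7,8,9}; box has {2,4,5,6,7,8,9} → only 3 remains.
row 8, column 4 = 1: row 8 has {3,5,6,7,8,9}; col 4 has {2,4,5,8}; box has {2,3,4,5,6,7,8,9} → only 1 remains.
row 8, column 9 = 4: row 8 has {1,3,5,6,7,8,9}; col 9 has {2,3,5,6,7}; box has {3,6,7,9} → only 4 remains.
row 9, column 2 = 3: row 9 has {4,6,7,8,9}; col 2 has {1,2,5,8}; box has {1,5,6,7,8,9} → only 3 remains.
row 9, column 3 = 2: row 9 has {3,4,6,7,8,9}; col 3 has {3,4,6,7,8,9}; box has {1,3,5,6,7,8,9} → only 2 remains.
row 9, column 7 = 5: row 9 has {2,3,4,6,7,8,9}; col 7 has {1,2,3,6,7,9}; box has {3,4,6,7,9} → only 5 remains.
row 9, column 9 = 1: row 9 has {2,3,4,5,6,7,8,9}; col 9 has {2,3,4,5,6,7}; box has {3,4,5,6,7,9} → only 1 remains.
row 1, column 4 = 3: row 1 has {1,2,4,5,6,7,8,9}; col 4 has {1,2,4,5,8}; box has {1,2,4,5,7} → only 3 remains.
row 2, column 3 = 5: row 2 has {1,2,3}; col 3 has {2,3,4,6,7,8,9}; box has {3,4,8,9} → only 5 remains.
row 2, column 6 = 8: row 2 has {1,2,3,5}; col 6 has {1,2,3,4,5,6,7,9}; box has {1,2,3,4,5,7} → only 8 remains.
row 2, column 7 = 4: row 2 has {1,2,3,5,8}; col 7 has {1,2,3,5,6,7,9}; box has {1,2,3,5,6,8,9} → only 4 remains.
row 2, column 8 = 7: row 2 has {1,2,3,4,5,8}; col 8 has {3,5,6,8,9}; box has {1,2,3,4,5,6,8,9} → only 7 remains.
row 3, column 1 = 2: row 3 has {3,4,5,8,9}; col 1 has {1,3,4,5,6,7,8,9}; box has {3,4,5,8,9} → only 2 remains.
row 3, column 3 = 1: row 3 has {2,3,4,5,8,9}; col 3 has {2,3,4,5,6,7,8,9}; box has {2,3,4,5,8,9} → only 1 remains.
row 3, column 4 = 6: row 3 has {1,2,3,4,5,8,9}; col 4 has {1,2,3,4,5,8}; box has {1,2,3,4,5,7,8} → only 6 remains.
row 4, column 8 = 4: row 4 has {1,3,5,6,7,9}; col 8 has {3,5,6,7,8,9}; box has {2,3,5,6,7} → only 4 remains.
row 4, column 9 = 8: row 4 has {1,3,4,5,6,7,9}; col 9 has {1,2,3,4,5,6,7}; box has {2,3,4,5,6,7} → only 8 remains.
row 5, column 2 = 9: row 5 has {1,2,3,4,5,7,8}; col 2 has {1,2,3,5,8}; box has {1,2,3,4,5,6,7,8} → only 9 remains.
row 5, column 5 = 6: row 5 has {1,2,3,4,5,7,8,9}; col 5 has {1,3,5,7,8,9}; box has {1,3,5,8,9} → only 6 remains.
row 6, column 4 = 7: row 6 has {2,3,5,6,8}; col 4 has {1,2,3,4,5,6,8}; box has {1,3,5,6,8,9} → only 7 remains.
row 6, column 5 = 4: row 6 has {2,3,5,6,7,8}; col 5 has {1,3,5,6,7,8,9}; box has {1,3,5,6,7,8,9} → only 4 remains.
row 6, column 8 = 1: row 6 has {2,3,4,5,6,7,8}; col 8 has {3,4,5,6,7,8,9}; box has {2,3,4,5,6,7,8} → only 1 remains.
row 6, column 9 = 9: row 6 has {1,2,3,4,5,6,7,8}; col 9 has {1,2,3,4,5,6,7,8}; box has {1,2,3,4,5,6,7,8} → only 9 remains.
row 7, column 2 = 4: row 7 has {1,2,3,5,6,7,9}; col 2 has {1,2,3,5,8,9}; box has {1,2,3,5,6,7,8,9} → only 4 remains.
row 7, column 7 = 8: row 7 has {1,2,3,4,5,6,7,9}; col 7 has {1,2,3,4,5,6,7,9}; box has {1,3,4,5,6,7,9} → only 8 remains.
row 8, column 8 = 2: row 8 has {1,3,4,5,6,7,8,9}; col 8 has {1,3,4,5,6,7,8,9}; box has {1,3,4,5,6,7,8,9} → only 2 remains.

2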